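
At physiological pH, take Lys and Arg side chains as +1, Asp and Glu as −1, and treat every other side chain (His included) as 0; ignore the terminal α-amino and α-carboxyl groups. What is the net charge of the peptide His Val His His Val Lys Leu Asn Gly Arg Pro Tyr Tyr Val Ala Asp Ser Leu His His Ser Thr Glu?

Positive (K, R): Lys6, Arg10 → +2.
Negative (D, E): Asp16, Glu23 → −2.
Net charge = (+2) + (−2) = 0.

0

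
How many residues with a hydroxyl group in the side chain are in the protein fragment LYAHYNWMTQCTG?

S, T, and Y are the three residues with a side-chain hydroxyl.
Matching residues: Y2, Y5, T9, T12.

4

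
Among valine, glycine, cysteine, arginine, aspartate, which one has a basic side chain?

arginine

Lysine (K), arginine (R), and histidine (H) have basic, nitrogen-containing side chains.
Of the listed options, only arginine belongs to this group.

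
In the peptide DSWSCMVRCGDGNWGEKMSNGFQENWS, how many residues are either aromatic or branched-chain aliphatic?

Aromatic: F, W, Y. Branched-chain aliphatic: I, L, V.
Aromatic residues here: W3, W14, F22, W26 (4).
Branched-chain aliphatic residues here: V7 (1).
The two groups share no amino acid, so total = 4 + 1 = 5.

5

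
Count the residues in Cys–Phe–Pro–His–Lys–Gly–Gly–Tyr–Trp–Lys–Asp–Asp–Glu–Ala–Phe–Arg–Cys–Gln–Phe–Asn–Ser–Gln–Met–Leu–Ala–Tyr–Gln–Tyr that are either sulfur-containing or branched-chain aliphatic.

4

Sulfur-containing: C, M. Branched-chain aliphatic: I, L, V.
Sulfur-containing residues here: Cys1, Cys17, Met23 (3).
Branched-chain aliphatic residues here: Leu24 (1).
The two groups share no amino acid, so total = 3 + 1 = 4.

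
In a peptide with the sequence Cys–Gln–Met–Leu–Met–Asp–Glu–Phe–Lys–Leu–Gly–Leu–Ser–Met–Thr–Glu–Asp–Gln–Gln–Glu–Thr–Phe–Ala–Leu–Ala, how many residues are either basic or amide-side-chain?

Basic: H, K, R. Amide-side-chain: N, Q.
Basic residues here: Lys9 (1).
Amide-side-chain residues here: Gln2, Gln18, Gln19 (3).
The two groups share no amino acid, so total = 1 + 3 = 4.

4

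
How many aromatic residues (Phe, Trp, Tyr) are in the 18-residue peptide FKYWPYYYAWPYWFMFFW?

13

Matching residues: F1, Y3, W4, Y6, Y7, Y8, W10, Y12, W13, F14, F16, F17, W18.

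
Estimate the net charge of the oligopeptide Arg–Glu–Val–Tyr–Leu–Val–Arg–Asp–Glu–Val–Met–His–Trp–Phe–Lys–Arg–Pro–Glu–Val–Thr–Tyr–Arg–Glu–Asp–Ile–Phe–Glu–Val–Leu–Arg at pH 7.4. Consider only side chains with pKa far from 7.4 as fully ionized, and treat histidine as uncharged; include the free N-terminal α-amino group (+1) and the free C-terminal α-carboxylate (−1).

Near pH 7.4, K and R contribute +1 each, D and E contribute −1 each, and every other side chain (His included, as stated) is uncharged.
Positive (K, R): Arg1, Arg7, Lys15, Arg16, Arg22, Arg30 → +6.
Negative (D, E): Glu2, Asp8, Glu9, Glu18, Glu23, Asp24, Glu27 → −7.
The N-terminus (+1) and C-terminus (−1) cancel.
Net charge = (+6) + (−7) = −1.

-1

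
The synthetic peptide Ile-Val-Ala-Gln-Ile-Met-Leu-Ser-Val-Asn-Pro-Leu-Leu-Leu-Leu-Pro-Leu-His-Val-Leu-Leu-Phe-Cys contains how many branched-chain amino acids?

13

V, L, and I make up the branched-chain aliphatic group.
Matching residues: Ile1, Val2, Ile5, Leu7, Val9, Leu12, Leu13, Leu14, Leu15, Leu17, Val19, Leu20, Leu21.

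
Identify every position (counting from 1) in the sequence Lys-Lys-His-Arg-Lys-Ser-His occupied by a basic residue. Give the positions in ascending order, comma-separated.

The basic amino acids are Lys (K), Arg (R), and His (H).
Matching residues: Lys1, Lys2, His3, Arg4, Lys5, His7.

1, 2, 3, 4, 5, 7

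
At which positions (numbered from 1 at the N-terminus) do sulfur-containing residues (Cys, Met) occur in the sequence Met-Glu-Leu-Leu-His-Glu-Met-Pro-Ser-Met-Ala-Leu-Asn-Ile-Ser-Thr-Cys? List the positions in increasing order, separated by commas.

Matching residues: Met1, Met7, Met10, Cys17.

1, 7, 10, 17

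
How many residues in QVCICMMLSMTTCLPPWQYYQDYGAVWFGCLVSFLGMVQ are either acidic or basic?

Acidic: D, E. Basic: H, K, R.
Acidic residues here: D22 (1).
Basic residues here: none (0).
The two groups share no amino acid, so total = 1 + 0 = 1.

1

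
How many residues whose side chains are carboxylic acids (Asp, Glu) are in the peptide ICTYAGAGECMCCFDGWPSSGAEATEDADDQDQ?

8

Matching residues: E9, D15, E23, E26, D27, D29, D30, D32.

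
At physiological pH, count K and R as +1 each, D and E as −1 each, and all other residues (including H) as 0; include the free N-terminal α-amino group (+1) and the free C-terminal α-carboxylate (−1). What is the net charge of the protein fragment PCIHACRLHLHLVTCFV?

Positive (K, R): R7 → +1.
Negative (D, E): none → −0.
The N-terminus (+1) and C-terminus (−1) cancel.
Net charge = (+1) + (−0) = +1.

+1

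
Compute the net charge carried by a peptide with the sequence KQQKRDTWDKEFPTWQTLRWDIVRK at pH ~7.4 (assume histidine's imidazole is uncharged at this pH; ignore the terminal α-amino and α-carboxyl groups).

The side chains ionized at physiological pH are Lys/Arg (+1) and Asp/Glu (−1); with His treated as neutral, nothing else contributes.
Positive (K, R): K1, K4, R5, K10, R19, R24, K25 → +7.
Negative (D, E): D6, D9, E11, D21 → −4.
Net charge = (+7) + (−4) = +3.

+3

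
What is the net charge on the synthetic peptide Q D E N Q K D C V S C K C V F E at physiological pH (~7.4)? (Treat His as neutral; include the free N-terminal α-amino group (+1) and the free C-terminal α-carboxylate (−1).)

-2

Near pH 7.4, K and R contribute +1 each, D and E contribute −1 each, and every other side chain (His included, as stated) is uncharged.
Positive (K, R): K6, K12 → +2.
Negative (D, E): D2, E3, D7, E16 → −4.
The N-terminus (+1) and C-terminus (−1) cancel.
Net charge = (+2) + (−4) = −2.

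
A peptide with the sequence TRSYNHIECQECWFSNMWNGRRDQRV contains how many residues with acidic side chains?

Aspartate (D) and glutamate (E) have carboxylic-acid side chains and are the acidic amino acids.
Matching residues: E8, E11, D23.

3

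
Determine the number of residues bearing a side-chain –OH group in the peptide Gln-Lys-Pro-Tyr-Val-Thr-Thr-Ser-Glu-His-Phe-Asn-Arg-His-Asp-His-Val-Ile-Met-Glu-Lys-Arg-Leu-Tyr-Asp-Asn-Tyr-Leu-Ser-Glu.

Serine (S), threonine (T), and tyrosine (Y) each carry a hydroxyl group on the side chain.
Matching residues: Tyr4, Thr6, Thr7, Ser8, Tyr24, Tyr27, Ser29.

7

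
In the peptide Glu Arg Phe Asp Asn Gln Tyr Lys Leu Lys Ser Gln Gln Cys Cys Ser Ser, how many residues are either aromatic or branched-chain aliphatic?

Aromatic: F, W, Y. Branched-chain aliphatic: I, L, V.
Aromatic residues here: Phe3, Tyr7 (2).
Branched-chain aliphatic residues here: Leu9 (1).
The two groups share no amino acid, so total = 2 + 1 = 3.

3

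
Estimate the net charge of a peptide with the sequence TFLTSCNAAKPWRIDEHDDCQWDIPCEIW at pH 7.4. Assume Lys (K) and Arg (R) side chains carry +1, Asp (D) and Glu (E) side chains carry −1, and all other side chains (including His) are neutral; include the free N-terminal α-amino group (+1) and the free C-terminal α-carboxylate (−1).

Positive (K, R): K10, R13 → +2.
Negative (D, E): D15, E16, D18, D19, D23, E27 → −6.
The N-terminus (+1) and C-terminus (−1) cancel.
Net charge = (+2) + (−6) = −4.

-4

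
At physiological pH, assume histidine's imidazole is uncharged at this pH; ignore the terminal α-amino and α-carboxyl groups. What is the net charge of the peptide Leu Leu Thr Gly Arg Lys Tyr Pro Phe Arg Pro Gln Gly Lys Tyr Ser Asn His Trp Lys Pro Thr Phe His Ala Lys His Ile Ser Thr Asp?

+5

The side chains ionized at physiological pH are Lys/Arg (+1) and Asp/Glu (−1); with His treated as neutral, nothing else contributes.
Positive (K, R): Arg5, Lys6, Arg10, Lys14, Lys20, Lys26 → +6.
Negative (D, E): Asp31 → −1.
Net charge = (+6) + (−1) = +5.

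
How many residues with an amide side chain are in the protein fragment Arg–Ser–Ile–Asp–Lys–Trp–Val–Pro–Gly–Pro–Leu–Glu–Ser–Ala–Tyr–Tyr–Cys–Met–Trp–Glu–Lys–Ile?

0

Asparagine (N) and glutamine (Q) have uncharged amide side chains.
None of the 22 residues belong to this group.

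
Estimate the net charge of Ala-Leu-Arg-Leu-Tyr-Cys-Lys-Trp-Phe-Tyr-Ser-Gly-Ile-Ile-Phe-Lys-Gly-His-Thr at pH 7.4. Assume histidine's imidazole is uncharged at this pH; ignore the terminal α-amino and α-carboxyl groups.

Near pH 7.4, K and R contribute +1 each, D and E contribute −1 each, and every other side chain (His included, as stated) is uncharged.
Positive (K, R): Arg3, Lys7, Lys16 → +3.
Negative (D, E): none → −0.
Net charge = (+3) + (−0) = +3.

+3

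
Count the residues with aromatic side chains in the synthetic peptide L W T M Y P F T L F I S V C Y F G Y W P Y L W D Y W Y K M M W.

Phenylalanine (F), tryptophan (W), and tyrosine (Y) have aromatic ring side chains.
Matching residues: W2, Y5, F7, F10, Y15, F16, Y18, W19, Y21, W23, Y25, W26, Y27, W31.

14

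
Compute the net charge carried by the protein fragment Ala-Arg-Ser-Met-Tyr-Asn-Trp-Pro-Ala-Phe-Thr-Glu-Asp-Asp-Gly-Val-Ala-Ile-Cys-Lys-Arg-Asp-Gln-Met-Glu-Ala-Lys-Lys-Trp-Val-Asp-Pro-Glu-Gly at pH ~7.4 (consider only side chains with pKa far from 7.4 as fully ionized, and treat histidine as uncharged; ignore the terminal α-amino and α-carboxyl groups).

-2

At pH ~7.4 the Lys and Arg side chains are protonated (+1), the Asp and Glu side chains are deprotonated (−1), and with His taken as neutral all other side chains carry no charge.
Positive (K, R): Arg2, Lys20, Arg21, Lys27, Lys28 → +5.
Negative (D, E): Glu12, Asp13, Asp14, Asp22, Glu25, Asp31, Glu33 → −7.
Net charge = (+5) + (−7) = −2.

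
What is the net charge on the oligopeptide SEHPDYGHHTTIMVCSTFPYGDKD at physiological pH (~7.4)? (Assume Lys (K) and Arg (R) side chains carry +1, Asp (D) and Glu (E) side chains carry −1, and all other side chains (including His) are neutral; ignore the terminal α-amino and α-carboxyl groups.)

-3

Positive (K, R): K23 → +1.
Negative (D, E): E2, D5, D22, D24 → −4.
Net charge = (+1) + (−4) = −3.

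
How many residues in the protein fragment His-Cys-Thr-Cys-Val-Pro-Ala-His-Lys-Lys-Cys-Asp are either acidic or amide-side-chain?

1

Acidic: D, E. Amide-side-chain: N, Q.
Acidic residues here: Asp12 (1).
Amide-side-chain residues here: none (0).
The two groups share no amino acid, so total = 1 + 0 = 1.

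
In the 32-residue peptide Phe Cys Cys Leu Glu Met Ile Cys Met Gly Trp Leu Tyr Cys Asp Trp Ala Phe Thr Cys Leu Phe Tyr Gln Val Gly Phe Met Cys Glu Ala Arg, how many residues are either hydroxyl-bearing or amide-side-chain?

Hydroxyl-bearing: S, T, Y. Amide-side-chain: N, Q.
Hydroxyl-bearing residues here: Tyr13, Thr19, Tyr23 (3).
Amide-side-chain residues here: Gln24 (1).
The two groups share no amino acid, so total = 3 + 1 = 4.

4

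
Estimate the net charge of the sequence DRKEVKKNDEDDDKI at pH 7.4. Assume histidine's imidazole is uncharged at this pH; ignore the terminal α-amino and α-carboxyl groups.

-2

At pH ~7.4 the Lys and Arg side chains are protonated (+1), the Asp and Glu side chains are deprotonated (−1), and with His taken as neutral all other side chains carry no charge.
Positive (K, R): R2, K3, K6, K7, K14 → +5.
Negative (D, E): D1, E4, D9, E10, D11, D12, D13 → −7.
Net charge = (+5) + (−7) = −2.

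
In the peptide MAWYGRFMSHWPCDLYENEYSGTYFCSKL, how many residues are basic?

3

K, R, and H are the three residues with basic side chains (ε-amine, guanidinium, and imidazole respectively).
Matching residues: R6, H10, K28.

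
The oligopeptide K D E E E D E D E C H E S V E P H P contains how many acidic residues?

10

The acidic residues are Asp (D) and Glu (E), whose side chains end in a carboxylate group.
Matching residues: D2, E3, E4, E5, D6, E7, D8, E9, E12, E15.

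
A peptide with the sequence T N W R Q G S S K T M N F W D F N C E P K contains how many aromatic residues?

4

F, W, and Y each carry an aromatic ring on the side chain.
Matching residues: W3, F13, W14, F16.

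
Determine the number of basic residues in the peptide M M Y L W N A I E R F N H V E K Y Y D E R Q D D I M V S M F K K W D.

6

The basic amino acids are Lys (K), Arg (R), and His (H).
Matching residues: R10, H13, K16, R21, K31, K32.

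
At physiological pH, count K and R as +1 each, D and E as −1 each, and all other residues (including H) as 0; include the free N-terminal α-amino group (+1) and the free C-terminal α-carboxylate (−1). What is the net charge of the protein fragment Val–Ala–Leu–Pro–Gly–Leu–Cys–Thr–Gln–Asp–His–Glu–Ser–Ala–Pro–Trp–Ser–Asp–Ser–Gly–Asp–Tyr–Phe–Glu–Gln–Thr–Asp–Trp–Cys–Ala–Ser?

Positive (K, R): none → +0.
Negative (D, E): Asp10, Glu12, Asp18, Asp21, Glu24, Asp27 → −6.
The N-terminus (+1) and C-terminus (−1) cancel.
Net charge = (+0) + (−6) = −6.

-6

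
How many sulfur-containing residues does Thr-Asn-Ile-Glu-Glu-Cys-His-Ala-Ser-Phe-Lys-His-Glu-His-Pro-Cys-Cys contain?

3

Only Cys (C) and Met (M) have a sulfur atom in the side chain.
Matching residues: Cys6, Cys16, Cys17.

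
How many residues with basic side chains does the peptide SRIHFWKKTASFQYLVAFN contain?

4

K, R, and H are the three residues with basic side chains (ε-amine, guanidinium, and imidazole respectively).
Matching residues: R2, H4, K7, K8.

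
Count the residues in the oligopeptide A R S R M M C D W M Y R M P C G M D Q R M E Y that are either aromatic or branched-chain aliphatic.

Aromatic: F, W, Y. Branched-chain aliphatic: I, L, V.
Aromatic residues here: W9, Y11, Y23 (3).
Branched-chain aliphatic residues here: none (0).
The two groups share no amino acid, so total = 3 + 0 = 3.

3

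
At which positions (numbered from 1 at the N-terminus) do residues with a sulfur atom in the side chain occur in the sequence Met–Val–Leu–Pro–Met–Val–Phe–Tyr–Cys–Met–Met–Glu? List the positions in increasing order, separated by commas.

Cysteine (C, thiol) and methionine (M, thioether) are the two sulfur-containing amino acids.
Matching residues: Met1, Met5, Cys9, Met10, Met11.

1, 5, 9, 10, 11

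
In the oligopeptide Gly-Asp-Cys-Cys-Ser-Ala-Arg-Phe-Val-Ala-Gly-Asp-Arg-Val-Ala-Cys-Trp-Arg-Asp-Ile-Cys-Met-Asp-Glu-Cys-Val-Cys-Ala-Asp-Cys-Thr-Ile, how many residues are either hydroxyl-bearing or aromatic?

Hydroxyl-bearing: S, T, Y. Aromatic: F, W, Y.
Hydroxyl-bearing residues here: Ser5, Thr31 (2).
Aromatic residues here: Phe8, Trp17 (2).
(Y belongs to both groups, but none appear in this sequence.) Total = 2 + 2 = 4.

4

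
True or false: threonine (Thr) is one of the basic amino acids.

K, R, and H are the three residues with basic side chains (ε-amine, guanidinium, and imidazole respectively).
Threonine is not in this group.

False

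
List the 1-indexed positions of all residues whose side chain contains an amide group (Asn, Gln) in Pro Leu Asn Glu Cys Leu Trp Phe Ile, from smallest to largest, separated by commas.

Matching residues: Asn3.

3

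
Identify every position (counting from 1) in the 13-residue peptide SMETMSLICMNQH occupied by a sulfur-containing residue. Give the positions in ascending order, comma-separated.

The sulfur-bearing residues are cysteine (–SH) and methionine (–S–CH₃).
Matching residues: M2, M5, C9, M10.

2, 5, 9, 10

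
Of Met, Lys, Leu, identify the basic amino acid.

Lysine (K), arginine (R), and histidine (H) have basic, nitrogen-containing side chains.
Of the listed options, only Lys belongs to this group.

Lys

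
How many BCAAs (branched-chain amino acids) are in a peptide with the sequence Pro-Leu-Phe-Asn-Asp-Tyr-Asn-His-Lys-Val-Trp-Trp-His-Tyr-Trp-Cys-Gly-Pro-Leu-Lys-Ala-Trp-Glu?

Valine (V), leucine (L), and isoleucine (I) are the branched-chain amino acids.
Matching residues: Leu2, Val10, Leu19.

3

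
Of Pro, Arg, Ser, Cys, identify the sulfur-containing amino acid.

The sulfur-bearing residues are cysteine (–SH) and methionine (–S–CH₃).
Of the listed options, only Cys belongs to this group.

Cys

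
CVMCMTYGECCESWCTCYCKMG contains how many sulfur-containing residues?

10

Cysteine (C, thiol) and methionine (M, thioether) are the two sulfur-containing amino acids.
Matching residues: C1, M3, C4, M5, C10, C11, C15, C17, C19, M21.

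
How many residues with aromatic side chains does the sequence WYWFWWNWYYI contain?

9

F, W, and Y each carry an aromatic ring on the side chain.
Matching residues: W1, Y2, W3, F4, W5, W6, W8, Y9, Y10.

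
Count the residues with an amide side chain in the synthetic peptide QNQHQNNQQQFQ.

The amide-side-chain residues are Asn (N) and Gln (Q).
Matching residues: Q1, N2, Q3, Q5, N6, N7, Q8, Q9, Q10, Q12.

10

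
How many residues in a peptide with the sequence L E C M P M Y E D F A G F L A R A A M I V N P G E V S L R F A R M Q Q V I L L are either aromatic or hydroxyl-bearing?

Aromatic: F, W, Y. Hydroxyl-bearing: S, T, Y.
Aromatic residues here: Y7, F10, F13, F30 (4).
Hydroxyl-bearing residues here: Y7, S27 (2).
Y is in both groups, so the 1 Y residue must not be double-counted.
Total = 4 + 2 − 1 = 5.

5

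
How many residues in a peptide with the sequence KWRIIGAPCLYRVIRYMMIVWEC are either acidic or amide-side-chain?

1

Acidic: D, E. Amide-side-chain: N, Q.
Acidic residues here: E22 (1).
Amide-side-chain residues here: none (0).
The two groups share no amino acid, so total = 1 + 0 = 1.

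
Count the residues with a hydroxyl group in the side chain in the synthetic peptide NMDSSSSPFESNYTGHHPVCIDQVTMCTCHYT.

11

The –OH-bearing residues are Ser, Thr (aliphatic alcohols), and Tyr (phenol).
Matching residues: S4, S5, S6, S7, S11, Y13, T14, T25, T28, Y31, T32.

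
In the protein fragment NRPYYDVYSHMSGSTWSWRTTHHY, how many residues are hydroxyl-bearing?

Serine (S), threonine (T), and tyrosine (Y) each carry a hydroxyl group on the side chain.
Matching residues: Y4, Y5, Y8, S9, S12, S14, T15, S17, T20, T21, Y24.

11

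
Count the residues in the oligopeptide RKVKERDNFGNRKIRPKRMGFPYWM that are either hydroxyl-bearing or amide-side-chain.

Hydroxyl-bearing: S, T, Y. Amide-side-chain: N, Q.
Hydroxyl-bearing residues here: Y23 (1).
Amide-side-chain residues here: N8, N11 (2).
The two groups share no amino acid, so total = 1 + 2 = 3.

3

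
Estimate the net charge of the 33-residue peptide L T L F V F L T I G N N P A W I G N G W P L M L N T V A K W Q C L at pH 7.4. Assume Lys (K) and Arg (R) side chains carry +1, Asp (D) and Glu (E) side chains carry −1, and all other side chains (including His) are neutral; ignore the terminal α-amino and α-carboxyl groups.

Positive (K, R): K29 → +1.
Negative (D, E): none → −0.
Net charge = (+1) + (−0) = +1.

+1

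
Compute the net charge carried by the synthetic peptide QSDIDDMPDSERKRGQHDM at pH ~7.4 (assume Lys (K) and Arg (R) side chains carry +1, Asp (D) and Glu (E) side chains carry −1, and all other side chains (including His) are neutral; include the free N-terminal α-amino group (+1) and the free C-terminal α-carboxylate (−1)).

-3

Positive (K, R): R12, K13, R14 → +3.
Negative (D, E): D3, D5, D6, D9, E11, D18 → −6.
The N-terminus (+1) and C-terminus (−1) cancel.
Net charge = (+3) + (−6) = −3.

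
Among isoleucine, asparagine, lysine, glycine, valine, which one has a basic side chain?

The basic amino acids are Lys (K), Arg (R), and His (H).
Of the listed options, only lysine belongs to this group.

lysine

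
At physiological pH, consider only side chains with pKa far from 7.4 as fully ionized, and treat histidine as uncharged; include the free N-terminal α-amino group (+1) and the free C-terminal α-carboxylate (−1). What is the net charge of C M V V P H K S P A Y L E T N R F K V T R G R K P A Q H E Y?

+4

At pH ~7.4 the Lys and Arg side chains are protonated (+1), the Asp and Glu side chains are deprotonated (−1), and with His taken as neutral all other side chains carry no charge.
Positive (K, R): K7, R16, K18, R21, R23, K24 → +6.
Negative (D, E): E13, E29 → −2.
The N-terminus (+1) and C-terminus (−1) cancel.
Net charge = (+6) + (−2) = +4.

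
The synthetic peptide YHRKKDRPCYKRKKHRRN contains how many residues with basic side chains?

The basic amino acids are Lys (K), Arg (R), and His (H).
Matching residues: H2, R3, K4, K5, R7, K11, R12, K13, K14, H15, R16, R17.

12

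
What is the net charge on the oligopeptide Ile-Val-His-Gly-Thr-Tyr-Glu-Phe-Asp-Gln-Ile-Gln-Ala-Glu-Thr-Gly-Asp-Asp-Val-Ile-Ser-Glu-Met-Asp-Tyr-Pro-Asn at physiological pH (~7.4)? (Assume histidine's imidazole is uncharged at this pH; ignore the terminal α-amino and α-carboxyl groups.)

-7

The side chains ionized at physiological pH are Lys/Arg (+1) and Asp/Glu (−1); with His treated as neutral, nothing else contributes.
Positive (K, R): none → +0.
Negative (D, E): Glu7, Asp9, Glu14, Asp17, Asp18, Glu22, Asp24 → −7.
Net charge = (+0) + (−7) = −7.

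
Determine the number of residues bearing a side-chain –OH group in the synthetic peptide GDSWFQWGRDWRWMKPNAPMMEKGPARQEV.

Serine (S), threonine (T), and tyrosine (Y) each carry a hydroxyl group on the side chain.
Matching residues: S3.

1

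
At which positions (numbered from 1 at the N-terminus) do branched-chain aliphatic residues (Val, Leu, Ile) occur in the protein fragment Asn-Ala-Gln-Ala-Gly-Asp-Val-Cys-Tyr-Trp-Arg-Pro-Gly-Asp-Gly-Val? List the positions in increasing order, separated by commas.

7, 16

Matching residues: Val7, Val16.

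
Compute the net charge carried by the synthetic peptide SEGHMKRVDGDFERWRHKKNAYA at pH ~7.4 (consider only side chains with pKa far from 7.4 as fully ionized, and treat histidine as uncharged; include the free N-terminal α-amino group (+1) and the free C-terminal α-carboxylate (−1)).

Near pH 7.4, K and R contribute +1 each, D and E contribute −1 each, and every other side chain (His included, as stated) is uncharged.
Positive (K, R): K6, R7, R14, R16, K18, K19 → +6.
Negative (D, E): E2, D9, D11, E13 → −4.
The N-terminus (+1) and C-terminus (−1) cancel.
Net charge = (+6) + (−4) = +2.

+2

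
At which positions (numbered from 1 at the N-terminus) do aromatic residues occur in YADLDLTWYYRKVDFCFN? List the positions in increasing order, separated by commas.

1, 8, 9, 10, 15, 17

The aromatic amino acids are Phe (F, benzyl), Trp (W, indole), and Tyr (Y, phenol).
Matching residues: Y1, W8, Y9, Y10, F15, F17.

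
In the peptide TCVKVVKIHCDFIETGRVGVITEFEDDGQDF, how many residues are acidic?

7

Aspartate (D) and glutamate (E) have carboxylic-acid side chains and are the acidic amino acids.
Matching residues: D11, E14, E23, E25, D26, D27, D30.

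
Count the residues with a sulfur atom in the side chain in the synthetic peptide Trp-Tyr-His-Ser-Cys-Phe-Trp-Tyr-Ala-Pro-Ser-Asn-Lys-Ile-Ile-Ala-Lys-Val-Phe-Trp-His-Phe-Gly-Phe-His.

1

The sulfur-bearing residues are cysteine (–SH) and methionine (–S–CH₃).
Matching residues: Cys5.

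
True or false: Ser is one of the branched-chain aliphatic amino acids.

V, L, and I make up the branched-chain aliphatic group.
Serine is not in this group.

False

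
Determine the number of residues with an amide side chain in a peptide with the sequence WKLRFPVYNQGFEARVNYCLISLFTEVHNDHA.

4

The amide-side-chain residues are Asn (N) and Gln (Q).
Matching residues: N9, Q10, N17, N29.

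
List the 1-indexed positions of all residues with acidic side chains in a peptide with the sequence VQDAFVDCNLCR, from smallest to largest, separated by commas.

3, 7

Aspartate (D) and glutamate (E) have carboxylic-acid side chains and are the acidic amino acids.
Matching residues: D3, D7.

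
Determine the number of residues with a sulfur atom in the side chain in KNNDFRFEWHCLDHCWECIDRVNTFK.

The sulfur-bearing residues are cysteine (–SH) and methionine (–S–CH₃).
Matching residues: C11, C15, C18.

3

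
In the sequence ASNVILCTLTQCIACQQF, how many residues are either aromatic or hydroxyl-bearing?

Aromatic: F, W, Y. Hydroxyl-bearing: S, T, Y.
Aromatic residues here: F18 (1).
Hydroxyl-bearing residues here: S2, T8, T10 (3).
(Y belongs to both groups, but none appear in this sequence.) Total = 1 + 3 = 4.

4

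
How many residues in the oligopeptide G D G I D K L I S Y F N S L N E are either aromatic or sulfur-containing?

Aromatic: F, W, Y. Sulfur-containing: C, M.
Aromatic residues here: Y10, F11 (2).
Sulfur-containing residues here: none (0).
The two groups share no amino acid, so total = 2 + 0 = 2.

2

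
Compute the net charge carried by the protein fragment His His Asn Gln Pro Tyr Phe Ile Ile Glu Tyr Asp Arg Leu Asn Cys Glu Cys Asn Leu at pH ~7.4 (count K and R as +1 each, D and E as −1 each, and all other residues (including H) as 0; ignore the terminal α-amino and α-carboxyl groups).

Positive (K, R): Arg13 → +1.
Negative (D, E): Glu10, Asp12, Glu17 → −3.
Net charge = (+1) + (−3) = −2.

-2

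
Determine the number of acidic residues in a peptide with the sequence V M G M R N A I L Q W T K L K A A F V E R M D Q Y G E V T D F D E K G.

The acidic residues are Asp (D) and Glu (E), whose side chains end in a carboxylate group.
Matching residues: E20, D23, E27, D30, D32, E33.

6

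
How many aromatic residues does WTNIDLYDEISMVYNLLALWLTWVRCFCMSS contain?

F, W, and Y each carry an aromatic ring on the side chain.
Matching residues: W1, Y7, Y14, W20, W23, F27.

6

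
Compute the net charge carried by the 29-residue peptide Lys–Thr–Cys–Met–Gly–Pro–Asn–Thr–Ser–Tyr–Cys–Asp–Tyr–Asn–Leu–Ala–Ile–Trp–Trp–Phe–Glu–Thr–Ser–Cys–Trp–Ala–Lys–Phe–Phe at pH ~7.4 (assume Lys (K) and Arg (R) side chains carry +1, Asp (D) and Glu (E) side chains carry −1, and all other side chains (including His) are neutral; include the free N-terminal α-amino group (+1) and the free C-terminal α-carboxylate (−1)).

Positive (K, R): Lys1, Lys27 → +2.
Negative (D, E): Asp12, Glu21 → −2.
The N-terminus (+1) and C-terminus (−1) cancel.
Net charge = (+2) + (−2) = 0.

0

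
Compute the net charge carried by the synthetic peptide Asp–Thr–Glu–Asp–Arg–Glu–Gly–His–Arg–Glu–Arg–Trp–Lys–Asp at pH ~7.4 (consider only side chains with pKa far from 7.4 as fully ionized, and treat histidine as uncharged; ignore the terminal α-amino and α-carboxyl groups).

-2

Near pH 7.4, K and R contribute +1 each, D and E contribute −1 each, and every other side chain (His included, as stated) is uncharged.
Positive (K, R): Arg5, Arg9, Arg11, Lys13 → +4.
Negative (D, E): Asp1, Glu3, Asp4, Glu6, Glu10, Asp14 → −6.
Net charge = (+4) + (−6) = −2.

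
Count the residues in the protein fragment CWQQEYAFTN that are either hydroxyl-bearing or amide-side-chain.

Hydroxyl-bearing: S, T, Y. Amide-side-chain: N, Q.
Hydroxyl-bearing residues here: Y6, T9 (2).
Amide-side-chain residues here: Q3, Q4, N10 (3).
The two groups share no amino acid, so total = 2 + 3 = 5.

5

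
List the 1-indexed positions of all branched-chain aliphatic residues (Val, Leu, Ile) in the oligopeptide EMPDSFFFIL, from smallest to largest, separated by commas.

Matching residues: I9, L10.

9, 10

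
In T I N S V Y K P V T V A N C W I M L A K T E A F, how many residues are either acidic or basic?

3

Acidic: D, E. Basic: H, K, R.
Acidic residues here: E22 (1).
Basic residues here: K7, K20 (2).
The two groups share no amino acid, so total = 1 + 2 = 3.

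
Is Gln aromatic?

Phenylalanine (F), tryptophan (W), and tyrosine (Y) have aromatic ring side chains.
Glutamine is not in this group.

No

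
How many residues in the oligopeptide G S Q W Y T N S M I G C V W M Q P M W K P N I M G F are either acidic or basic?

1

Acidic: D, E. Basic: H, K, R.
Acidic residues here: none (0).
Basic residues here: K20 (1).
The two groups share no amino acid, so total = 0 + 1 = 1.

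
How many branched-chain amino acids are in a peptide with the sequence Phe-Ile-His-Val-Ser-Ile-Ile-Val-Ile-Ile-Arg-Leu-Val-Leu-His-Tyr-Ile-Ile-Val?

The BCAAs are Val, Leu, and Ile — aliphatic side chains with a branch point.
Matching residues: Ile2, Val4, Ile6, Ile7, Val8, Ile9, Ile10, Leu12, Val13, Leu14, Ile17, Ile18, Val19.

13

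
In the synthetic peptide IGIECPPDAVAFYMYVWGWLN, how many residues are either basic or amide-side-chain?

1

Basic: H, K, R. Amide-side-chain: N, Q.
Basic residues here: none (0).
Amide-side-chain residues here: N21 (1).
The two groups share no amino acid, so total = 0 + 1 = 1.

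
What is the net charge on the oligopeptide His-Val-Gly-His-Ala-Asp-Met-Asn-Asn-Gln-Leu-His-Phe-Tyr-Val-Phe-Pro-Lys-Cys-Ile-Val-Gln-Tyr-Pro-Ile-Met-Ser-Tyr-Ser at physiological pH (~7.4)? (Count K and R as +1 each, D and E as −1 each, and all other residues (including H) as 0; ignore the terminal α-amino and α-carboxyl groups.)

Positive (K, R): Lys18 → +1.
Negative (D, E): Asp6 → −1.
Net charge = (+1) + (−1) = 0.

0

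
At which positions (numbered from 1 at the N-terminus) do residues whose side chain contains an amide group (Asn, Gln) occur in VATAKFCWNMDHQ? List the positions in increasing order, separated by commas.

9, 13

Matching residues: N9, Q13.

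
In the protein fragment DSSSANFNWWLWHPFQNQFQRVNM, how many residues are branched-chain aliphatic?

2

The BCAAs are Val, Leu, and Ile — aliphatic side chains with a branch point.
Matching residues: L11, V22.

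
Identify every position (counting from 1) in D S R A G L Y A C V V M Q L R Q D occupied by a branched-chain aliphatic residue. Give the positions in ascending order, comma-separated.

Matching residues: L6, V10, V11, L14.

6, 10, 11, 14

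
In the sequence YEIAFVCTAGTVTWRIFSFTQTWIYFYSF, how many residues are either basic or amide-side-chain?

Basic: H, K, R. Amide-side-chain: N, Q.
Basic residues here: R15 (1).
Amide-side-chain residues here: Q21 (1).
The two groups share no amino acid, so total = 1 + 1 = 2.

2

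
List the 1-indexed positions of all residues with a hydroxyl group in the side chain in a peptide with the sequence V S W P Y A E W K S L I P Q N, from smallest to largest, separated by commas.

2, 5, 10

The –OH-bearing residues are Ser, Thr (aliphatic alcohols), and Tyr (phenol).
Matching residues: S2, Y5, S10.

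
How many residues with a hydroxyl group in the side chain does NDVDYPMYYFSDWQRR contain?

4

The –OH-bearing residues are Ser, Thr (aliphatic alcohols), and Tyr (phenol).
Matching residues: Y5, Y8, Y9, S11.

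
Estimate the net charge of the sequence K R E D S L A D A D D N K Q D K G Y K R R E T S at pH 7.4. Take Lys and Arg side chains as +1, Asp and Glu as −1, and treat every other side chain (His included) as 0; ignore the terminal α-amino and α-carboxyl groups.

0

Positive (K, R): K1, R2, K13, K16, K19, R20, R21 → +7.
Negative (D, E): E3, D4, D8, D10, D11, D15, E22 → −7.
Net charge = (+7) + (−7) = 0.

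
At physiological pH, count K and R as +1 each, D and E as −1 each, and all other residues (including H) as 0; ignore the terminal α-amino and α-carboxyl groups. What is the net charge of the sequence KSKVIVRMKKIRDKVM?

Positive (K, R): K1, K3, R7, K9, K10, R12, K14 → +7.
Negative (D, E): D13 → −1.
Net charge = (+7) + (−1) = +6.

+6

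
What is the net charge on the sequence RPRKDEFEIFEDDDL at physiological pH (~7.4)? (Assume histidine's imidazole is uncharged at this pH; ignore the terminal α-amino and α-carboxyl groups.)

-4

At pH ~7.4 the Lys and Arg side chains are protonated (+1), the Asp and Glu side chains are deprotonated (−1), and with His taken as neutral all other side chains carry no charge.
Positive (K, R): R1, R3, K4 → +3.
Negative (D, E): D5, E6, E8, E11, D12, D13, D14 → −7.
Net charge = (+3) + (−7) = −4.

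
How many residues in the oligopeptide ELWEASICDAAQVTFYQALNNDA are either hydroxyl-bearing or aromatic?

5

Hydroxyl-bearing: S, T, Y. Aromatic: F, W, Y.
Hydroxyl-bearing residues here: S6, T14, Y16 (3).
Aromatic residues here: W3, F15, Y16 (3).
Y is in both groups, so the 1 Y residue must not be double-counted.
Total = 3 + 3 − 1 = 5.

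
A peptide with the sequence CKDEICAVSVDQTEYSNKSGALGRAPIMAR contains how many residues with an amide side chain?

2

Only N (asparagine) and Q (glutamine) carry a side-chain carboxamide.
Matching residues: Q12, N17.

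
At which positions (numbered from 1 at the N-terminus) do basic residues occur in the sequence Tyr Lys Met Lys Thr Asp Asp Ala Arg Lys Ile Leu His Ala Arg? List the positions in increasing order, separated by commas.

2, 4, 9, 10, 13, 15

K, R, and H are the three residues with basic side chains (ε-amine, guanidinium, and imidazole respectively).
Matching residues: Lys2, Lys4, Arg9, Lys10, His13, Arg15.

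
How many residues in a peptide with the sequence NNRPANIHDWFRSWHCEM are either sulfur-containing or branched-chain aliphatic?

3

Sulfur-containing: C, M. Branched-chain aliphatic: I, L, V.
Sulfur-containing residues here: C16, M18 (2).
Branched-chain aliphatic residues here: I7 (1).
The two groups share no amino acid, so total = 2 + 1 = 3.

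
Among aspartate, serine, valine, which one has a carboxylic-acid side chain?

The acidic residues are Asp (D) and Glu (E), whose side chains end in a carboxylate group.
Of the listed options, only aspartate belongs to this group.

aspartate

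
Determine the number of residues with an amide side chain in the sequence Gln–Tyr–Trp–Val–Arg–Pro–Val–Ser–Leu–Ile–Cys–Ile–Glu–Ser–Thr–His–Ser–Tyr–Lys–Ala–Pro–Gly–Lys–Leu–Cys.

1

Asparagine (N) and glutamine (Q) have uncharged amide side chains.
Matching residues: Gln1.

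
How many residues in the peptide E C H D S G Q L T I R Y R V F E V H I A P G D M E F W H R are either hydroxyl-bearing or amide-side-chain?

4

Hydroxyl-bearing: S, T, Y. Amide-side-chain: N, Q.
Hydroxyl-bearing residues here: S5, T9, Y12 (3).
Amide-side-chain residues here: Q7 (1).
The two groups share no amino acid, so total = 3 + 1 = 4.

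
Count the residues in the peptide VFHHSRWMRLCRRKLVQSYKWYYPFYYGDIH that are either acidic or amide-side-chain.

Acidic: D, E. Amide-side-chain: N, Q.
Acidic residues here: D29 (1).
Amide-side-chain residues here: Q17 (1).
The two groups share no amino acid, so total = 1 + 1 = 2.

2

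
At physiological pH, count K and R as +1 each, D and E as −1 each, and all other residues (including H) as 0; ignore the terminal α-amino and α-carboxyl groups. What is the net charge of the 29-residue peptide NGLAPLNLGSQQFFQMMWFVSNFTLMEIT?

Positive (K, R): none → +0.
Negative (D, E): E27 → −1.
Net charge = (+0) + (−1) = −1.

-1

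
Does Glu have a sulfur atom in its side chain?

No

Cysteine (C, thiol) and methionine (M, thioether) are the two sulfur-containing amino acids.
Glutamate is not in this group.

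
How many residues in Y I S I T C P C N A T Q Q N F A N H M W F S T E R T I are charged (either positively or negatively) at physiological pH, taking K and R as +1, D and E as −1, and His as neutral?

2

Charged side chains at pH ~7.4: K, R (positive); D, E (negative).
Matching residues: E24, R25.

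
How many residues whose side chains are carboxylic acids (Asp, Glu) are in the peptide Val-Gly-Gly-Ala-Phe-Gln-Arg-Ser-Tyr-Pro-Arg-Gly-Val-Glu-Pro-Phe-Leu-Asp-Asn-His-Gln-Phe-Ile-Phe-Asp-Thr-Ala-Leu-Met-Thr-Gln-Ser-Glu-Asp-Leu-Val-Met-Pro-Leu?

5

Matching residues: Glu14, Asp18, Asp25, Glu33, Asp34.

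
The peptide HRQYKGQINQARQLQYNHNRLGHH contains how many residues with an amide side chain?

8

Only N (asparagine) and Q (glutamine) carry a side-chain carboxamide.
Matching residues: Q3, Q7, N9, Q10, Q13, Q15, N17, N19.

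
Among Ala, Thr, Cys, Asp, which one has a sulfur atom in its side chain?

Cysteine (C, thiol) and methionine (M, thioether) are the two sulfur-containing amino acids.
Of the listed options, only Cys belongs to this group.

Cys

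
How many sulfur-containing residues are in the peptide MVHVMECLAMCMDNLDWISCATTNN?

Cysteine (C, thiol) and methionine (M, thioether) are the two sulfur-containing amino acids.
Matching residues: M1, M5, C7, M10, C11, M12, C20.

7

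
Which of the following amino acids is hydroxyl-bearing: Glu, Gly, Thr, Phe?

Thr

Serine (S), threonine (T), and tyrosine (Y) each carry a hydroxyl group on the side chain.
Of the listed options, only Thr belongs to this group.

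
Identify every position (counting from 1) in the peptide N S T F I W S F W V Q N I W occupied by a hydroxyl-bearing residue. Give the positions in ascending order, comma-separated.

The –OH-bearing residues are Ser, Thr (aliphatic alcohols), and Tyr (phenol).
Matching residues: S2, T3, S7.

2, 3, 7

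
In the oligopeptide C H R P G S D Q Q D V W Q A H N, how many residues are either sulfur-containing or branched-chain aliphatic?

2

Sulfur-containing: C, M. Branched-chain aliphatic: I, L, V.
Sulfur-containing residues here: C1 (1).
Branched-chain aliphatic residues here: V11 (1).
The two groups share no amino acid, so total = 1 + 1 = 2.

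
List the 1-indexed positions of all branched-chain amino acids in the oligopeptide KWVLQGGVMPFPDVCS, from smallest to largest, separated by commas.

The BCAAs are Val, Leu, and Ile — aliphatic side chains with a branch point.
Matching residues: V3, L4, V8, V14.

3, 4, 8, 14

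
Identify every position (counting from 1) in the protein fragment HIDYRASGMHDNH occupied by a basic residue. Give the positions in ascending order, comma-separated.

1, 5, 10, 13

K, R, and H are the three residues with basic side chains (ε-amine, guanidinium, and imidazole respectively).
Matching residues: H1, R5, H10, H13.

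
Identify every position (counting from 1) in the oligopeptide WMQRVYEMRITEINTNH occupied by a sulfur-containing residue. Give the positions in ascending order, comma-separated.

2, 8

Only Cys (C) and Met (M) have a sulfur atom in the side chain.
Matching residues: M2, M8.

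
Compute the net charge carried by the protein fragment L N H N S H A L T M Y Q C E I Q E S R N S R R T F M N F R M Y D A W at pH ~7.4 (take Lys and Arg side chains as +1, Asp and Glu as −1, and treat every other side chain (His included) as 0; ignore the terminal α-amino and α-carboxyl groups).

Positive (K, R): R19, R22, R23, R29 → +4.
Negative (D, E): E14, E17, D32 → −3.
Net charge = (+4) + (−3) = +1.

+1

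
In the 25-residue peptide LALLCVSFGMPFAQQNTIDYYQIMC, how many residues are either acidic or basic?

1

Acidic: D, E. Basic: H, K, R.
Acidic residues here: D19 (1).
Basic residues here: none (0).
The two groups share no amino acid, so total = 1 + 0 = 1.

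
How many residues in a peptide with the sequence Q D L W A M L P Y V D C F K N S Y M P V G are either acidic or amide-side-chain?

Acidic: D, E. Amide-side-chain: N, Q.
Acidic residues here: D2, D11 (2).
Amide-side-chain residues here: Q1, N15 (2).
The two groups share no amino acid, so total = 2 + 2 = 4.

4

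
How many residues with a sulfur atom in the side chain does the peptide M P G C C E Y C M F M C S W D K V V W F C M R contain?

Only Cys (C) and Met (M) have a sulfur atom in the side chain.
Matching residues: M1, C4, C5, C8, M9, M11, C12, C21, M22.

9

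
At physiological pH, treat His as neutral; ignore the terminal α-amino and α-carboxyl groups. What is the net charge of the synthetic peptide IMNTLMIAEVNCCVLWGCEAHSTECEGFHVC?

The side chains ionized at physiological pH are Lys/Arg (+1) and Asp/Glu (−1); with His treated as neutral, nothing else contributes.
Positive (K, R): none → +0.
Negative (D, E): E9, E19, E24, E26 → −4.
Net charge = (+0) + (−4) = −4.

-4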